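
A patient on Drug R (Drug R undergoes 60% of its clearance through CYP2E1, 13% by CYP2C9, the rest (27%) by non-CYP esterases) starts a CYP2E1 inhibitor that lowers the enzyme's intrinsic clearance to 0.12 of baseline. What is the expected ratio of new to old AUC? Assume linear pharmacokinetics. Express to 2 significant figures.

2.1

CYP2E1: 0.6 × 0.12 = 0.072
CYP2C9: 0.13 (unchanged)
Other: 0.27 (unchanged)
CL_new/CL_old = 0.072 + 0.13 + 0.27 = 0.472.
AUC ratio = CL_old/CL_new = 1 / 0.472 = 2.1.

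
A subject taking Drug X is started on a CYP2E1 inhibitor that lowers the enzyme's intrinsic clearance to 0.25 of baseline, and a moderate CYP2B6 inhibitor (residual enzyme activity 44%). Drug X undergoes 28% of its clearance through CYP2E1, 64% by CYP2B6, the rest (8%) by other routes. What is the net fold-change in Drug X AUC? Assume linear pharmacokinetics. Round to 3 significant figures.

2.32

CYP2E1: 0.28 × 0.25 = 0.07
CYP2B6: 0.64 × 0.44 = 0.2816
Other: 0.08 (unchanged)
New clearance relative to baseline: 0.07 + 0.2816 + 0.08 = 0.4316.
Net AUC ratio = 1 / 0.4316 = 2.32.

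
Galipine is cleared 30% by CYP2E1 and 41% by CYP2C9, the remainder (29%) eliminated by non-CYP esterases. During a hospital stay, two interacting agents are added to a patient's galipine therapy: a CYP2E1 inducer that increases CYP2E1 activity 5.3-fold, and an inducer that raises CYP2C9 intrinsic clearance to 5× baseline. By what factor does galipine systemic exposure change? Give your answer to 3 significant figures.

CYP2E1: 0.3 × 5.3 = 1.59
CYP2C9: 0.41 × 5 = 2.05
Other: 0.29 (unchanged)
CL_new/CL_old = 1.59 + 2.05 + 0.29 = 3.93.
Net systemic exposure ratio = 1 / 3.93 = 0.254.

0.254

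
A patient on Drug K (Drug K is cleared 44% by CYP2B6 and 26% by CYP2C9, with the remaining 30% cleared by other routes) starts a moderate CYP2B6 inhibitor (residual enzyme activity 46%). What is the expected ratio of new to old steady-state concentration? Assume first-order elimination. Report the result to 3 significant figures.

1.31

CYP2B6: 0.44 × 0.46 = 0.2024
CYP2C9: 0.26 (unchanged)
Other: 0.3 (unchanged)
Relative clearance = 0.2024 + 0.26 + 0.3 = 0.7624.
Since steady-state concentration ∝ 1/CL, the ratio is 1 / 0.7624 = 1.31.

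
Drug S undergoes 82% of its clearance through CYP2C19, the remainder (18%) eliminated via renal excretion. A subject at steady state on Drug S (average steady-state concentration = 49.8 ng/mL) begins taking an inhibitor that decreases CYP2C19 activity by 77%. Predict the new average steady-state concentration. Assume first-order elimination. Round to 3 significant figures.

The CYP2C19 pathway (82% of clearance) is reduced to 0.23× activity: 0.82 × 0.23 = 0.1886.
The remaining 18% of clearance is unaffected.
Relative clearance = 0.1886 + 0.18 = 0.3686.
Average steady-state concentration ∝ 1/CL, so new value = 49.8 / 0.3686 = 135 ng/mL.

135 ng/mL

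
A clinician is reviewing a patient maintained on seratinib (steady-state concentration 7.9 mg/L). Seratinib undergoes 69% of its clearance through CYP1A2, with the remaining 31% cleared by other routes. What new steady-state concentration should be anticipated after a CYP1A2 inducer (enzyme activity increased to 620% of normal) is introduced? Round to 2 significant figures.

CYP1A2: 0.69 × 6.2 = 4.278
Other: 0.31 (unchanged)
New clearance relative to baseline: 4.278 + 0.31 = 4.588.
Steady-state concentration ∝ 1/CL, so new value = 7.9 / 4.588 = 1.7 mg/L.

1.7 mg/L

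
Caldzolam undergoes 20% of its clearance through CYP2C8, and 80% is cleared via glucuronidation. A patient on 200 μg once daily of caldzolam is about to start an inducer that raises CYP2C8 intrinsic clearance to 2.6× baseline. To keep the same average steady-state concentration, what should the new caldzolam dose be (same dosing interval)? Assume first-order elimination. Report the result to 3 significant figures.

The CYP2C8 pathway (20% of clearance) rises to 2.6× activity: 0.2 × 2.6 = 0.52.
Non-CYP routes (80%) are unchanged.
Relative clearance = 0.52 + 0.8 = 1.32.
Exposure is unchanged when dose changes in proportion to clearance. New dose = 200 μg × 1.32 = 264 μg.

264 μg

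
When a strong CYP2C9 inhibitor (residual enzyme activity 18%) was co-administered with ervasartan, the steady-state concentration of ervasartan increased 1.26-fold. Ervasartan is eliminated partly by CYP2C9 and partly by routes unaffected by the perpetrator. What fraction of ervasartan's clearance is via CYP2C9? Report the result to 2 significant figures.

Let fm be the CYP2C9 fraction. New clearance relative to baseline = fm × 0.18 + (1 − fm).
Steady-state concentration ratio = 1 / (new CL fraction), so new CL fraction = 1 / 1.26 = 0.7937.
fm × 0.18 + 1 − fm = 0.7937  ⇒  fm × (0.18 − 1) = −0.2063  ⇒  fm = 0.25.

0.25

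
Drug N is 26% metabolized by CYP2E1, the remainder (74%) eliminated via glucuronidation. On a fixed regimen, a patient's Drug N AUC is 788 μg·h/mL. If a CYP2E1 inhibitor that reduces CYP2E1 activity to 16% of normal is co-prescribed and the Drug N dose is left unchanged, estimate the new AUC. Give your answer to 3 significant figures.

1.01 × 10³ μg·h/mL

The CYP2E1 pathway (26% of clearance) drops to 0.16× activity: 0.26 × 0.16 = 0.0416.
The remaining 74% of clearance is unaffected.
CL_new/CL_old = 0.0416 + 0.74 = 0.7816.
AUC ∝ 1/CL, so new value = 788 / 0.7816 = 1.01 × 10³ μg·h/mL.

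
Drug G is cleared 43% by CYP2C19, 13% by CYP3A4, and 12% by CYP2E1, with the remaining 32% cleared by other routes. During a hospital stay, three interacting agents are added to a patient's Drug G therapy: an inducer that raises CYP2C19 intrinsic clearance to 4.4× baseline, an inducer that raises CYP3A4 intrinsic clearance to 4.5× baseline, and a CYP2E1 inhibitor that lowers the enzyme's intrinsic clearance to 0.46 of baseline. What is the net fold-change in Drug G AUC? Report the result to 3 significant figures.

CYP2C19: 0.43 × 4.4 = 1.892
CYP3A4: 0.13 × 4.5 = 0.585
CYP2E1: 0.12 × 0.46 = 0.0552
Other: 0.32 (unchanged)
New clearance relative to baseline: 1.892 + 0.585 + 0.0552 + 0.32 = 2.8522.
AUC ∝ 1/CL: fold-change = 1 / 2.8522 = 0.351.

0.351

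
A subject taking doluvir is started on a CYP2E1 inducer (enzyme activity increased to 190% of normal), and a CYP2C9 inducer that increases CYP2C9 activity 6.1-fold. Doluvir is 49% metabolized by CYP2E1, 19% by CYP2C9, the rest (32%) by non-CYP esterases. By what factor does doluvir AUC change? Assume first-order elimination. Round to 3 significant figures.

CYP2E1: 0.49 × 1.9 = 0.931
CYP2C9: 0.19 × 6.1 = 1.159
Other: 0.32 (unchanged)
Relative clearance = 0.931 + 1.159 + 0.32 = 2.41.
Net AUC ratio = 1 / 2.41 = 0.415.

0.415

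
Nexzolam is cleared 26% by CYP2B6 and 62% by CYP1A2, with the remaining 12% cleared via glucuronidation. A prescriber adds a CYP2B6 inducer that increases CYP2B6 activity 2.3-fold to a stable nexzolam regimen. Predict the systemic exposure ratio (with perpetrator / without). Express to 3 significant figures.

0.747

CYP2B6: 0.26 × 2.3 = 0.598
CYP1A2: 0.62 (unchanged)
Other: 0.12 (unchanged)
CL_new/CL_old = 0.598 + 0.62 + 0.12 = 1.338.
Systemic exposure ratio = CL_old/CL_new = 1 / 1.338 = 0.747.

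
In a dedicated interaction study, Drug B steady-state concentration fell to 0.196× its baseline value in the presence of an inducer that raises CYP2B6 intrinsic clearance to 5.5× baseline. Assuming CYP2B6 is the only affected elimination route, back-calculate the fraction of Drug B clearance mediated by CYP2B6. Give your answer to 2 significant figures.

0.91

Let x = fm,CYP2B6. Because steady-state concentration ∝ 1/CL, relative clearance rose to 1/0.196 = 5.102.
Only the CYP2B6 route changed, so 5.102 = x·5.5 + (1 − x), giving x = 0.91.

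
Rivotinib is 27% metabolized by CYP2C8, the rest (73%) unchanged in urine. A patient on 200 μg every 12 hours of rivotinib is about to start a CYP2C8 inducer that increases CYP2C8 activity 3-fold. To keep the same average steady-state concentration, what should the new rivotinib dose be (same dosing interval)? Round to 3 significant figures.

308 μg

The CYP2C8 pathway (27% of clearance) is boosted to 3× activity: 0.27 × 3 = 0.81.
The remaining 73% of clearance is unaffected.
Relative clearance = 0.81 + 0.73 = 1.54.
Exposure is unchanged when dose changes in proportion to clearance. New dose = 200 μg × 1.54 = 308 μg.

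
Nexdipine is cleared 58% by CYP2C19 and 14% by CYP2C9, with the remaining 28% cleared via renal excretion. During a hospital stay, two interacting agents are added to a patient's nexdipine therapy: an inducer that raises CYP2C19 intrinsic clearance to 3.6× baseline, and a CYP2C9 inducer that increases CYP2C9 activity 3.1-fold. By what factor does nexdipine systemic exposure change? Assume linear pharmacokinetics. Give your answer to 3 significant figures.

0.357

The CYP2C19 pathway (58% of clearance) rises to 3.6× activity: 0.58 × 3.6 = 2.088.
The CYP2C9 pathway (14% of clearance) rises to 3.1× activity: 0.14 × 3.1 = 0.434.
The remaining 28% of clearance is unaffected.
CL_new/CL_old = 2.088 + 0.434 + 0.28 = 2.802.
Because systemic exposure varies inversely with clearance, the combined effect is 1 / 2.802 = 0.357.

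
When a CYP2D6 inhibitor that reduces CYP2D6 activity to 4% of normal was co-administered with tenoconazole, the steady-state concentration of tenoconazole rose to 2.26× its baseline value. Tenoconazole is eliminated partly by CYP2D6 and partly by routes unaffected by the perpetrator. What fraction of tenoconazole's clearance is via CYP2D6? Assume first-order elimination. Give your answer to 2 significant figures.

0.58

Let x = fm,CYP2D6. Because steady-state concentration ∝ 1/CL, relative clearance fell to 1/2.26 = 0.4425.
Setting x·0.04 + (1 − x) = 0.4425 and solving: x = (0.4425 − 1)/(0.04 − 1) = 0.58.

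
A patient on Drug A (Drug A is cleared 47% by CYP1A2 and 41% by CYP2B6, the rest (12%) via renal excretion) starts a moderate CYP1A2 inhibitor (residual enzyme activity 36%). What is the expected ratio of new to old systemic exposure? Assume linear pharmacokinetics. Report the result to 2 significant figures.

CYP1A2: 0.47 × 0.36 = 0.1692
CYP2B6: 0.41 (unchanged)
Other: 0.12 (unchanged)
New clearance relative to baseline: 0.1692 + 0.41 + 0.12 = 0.6992.
Since systemic exposure ∝ 1/CL, the ratio is 1 / 0.6992 = 1.4.

1.4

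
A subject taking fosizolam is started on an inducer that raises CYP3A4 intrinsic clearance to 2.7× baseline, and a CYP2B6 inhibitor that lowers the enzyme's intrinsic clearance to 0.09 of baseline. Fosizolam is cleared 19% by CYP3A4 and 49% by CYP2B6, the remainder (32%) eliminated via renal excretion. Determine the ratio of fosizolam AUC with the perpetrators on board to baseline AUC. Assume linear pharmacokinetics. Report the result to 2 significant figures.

The CYP3A4 pathway (19% of clearance) is boosted to 2.7× activity: 0.19 × 2.7 = 0.513.
The CYP2B6 pathway (49% of clearance) drops to 0.09× activity: 0.49 × 0.09 = 0.0441.
Non-CYP routes (32%) are unchanged.
Relative clearance = 0.513 + 0.0441 + 0.32 = 0.8771.
Net AUC ratio = 1 / 0.8771 = 1.1.

1.1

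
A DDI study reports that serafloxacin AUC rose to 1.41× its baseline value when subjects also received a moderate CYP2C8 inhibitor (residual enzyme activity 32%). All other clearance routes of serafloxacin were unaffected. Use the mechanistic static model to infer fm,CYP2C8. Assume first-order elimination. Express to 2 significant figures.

Write x for the fraction cleared via CYP2C8. The observed AUC change means clearance fell to 1/1.41 = 0.7092 of baseline.
Only the CYP2C8 route changed, so 0.7092 = x·0.32 + (1 − x), giving x = 0.43.

0.43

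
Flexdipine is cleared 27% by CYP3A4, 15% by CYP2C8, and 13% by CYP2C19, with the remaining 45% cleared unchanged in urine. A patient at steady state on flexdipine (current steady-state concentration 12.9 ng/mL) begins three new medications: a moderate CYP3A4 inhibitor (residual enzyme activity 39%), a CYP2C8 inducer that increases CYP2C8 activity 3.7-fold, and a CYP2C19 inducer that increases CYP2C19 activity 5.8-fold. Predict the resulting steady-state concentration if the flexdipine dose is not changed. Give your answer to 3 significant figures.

6.92 ng/mL

CYP3A4: 0.27 × 0.39 = 0.1053
CYP2C8: 0.15 × 3.7 = 0.555
CYP2C19: 0.13 × 5.8 = 0.754
Other: 0.45 (unchanged)
CL_new/CL_old = 0.1053 + 0.555 + 0.754 + 0.45 = 1.8643.
Steady-state concentration ∝ 1/CL: new value = 12.9 / 1.8643 = 6.92 ng/mL.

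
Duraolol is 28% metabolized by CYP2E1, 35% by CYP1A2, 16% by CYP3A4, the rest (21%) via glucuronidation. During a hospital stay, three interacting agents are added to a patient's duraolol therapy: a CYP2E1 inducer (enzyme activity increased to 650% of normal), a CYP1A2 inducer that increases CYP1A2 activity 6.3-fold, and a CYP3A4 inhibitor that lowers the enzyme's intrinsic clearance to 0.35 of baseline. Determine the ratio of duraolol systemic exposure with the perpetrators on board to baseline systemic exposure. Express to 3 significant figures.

The CYP2E1 pathway (28% of clearance) increases to 6.5× activity: 0.28 × 6.5 = 1.82.
The CYP1A2 pathway (35% of clearance) rises to 6.3× activity: 0.35 × 6.3 = 2.205.
The CYP3A4 pathway (16% of clearance) falls to 0.35× activity: 0.16 × 0.35 = 0.056.
The remaining 21% of clearance is unaffected.
New clearance relative to baseline: 1.82 + 2.205 + 0.056 + 0.21 = 4.291.
Systemic exposure ∝ 1/CL: fold-change = 1 / 4.291 = 0.233.

0.233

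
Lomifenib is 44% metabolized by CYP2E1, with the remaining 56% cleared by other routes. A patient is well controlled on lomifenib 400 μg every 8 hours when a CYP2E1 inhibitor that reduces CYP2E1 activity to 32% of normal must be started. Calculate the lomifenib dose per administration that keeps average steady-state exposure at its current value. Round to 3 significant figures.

280 μg

The CYP2E1 pathway (44% of clearance) is reduced to 0.32× activity: 0.44 × 0.32 = 0.1408.
Non-CYP routes (56%) are unchanged.
New clearance relative to baseline: 0.1408 + 0.56 = 0.7008.
Exposure is unchanged when dose changes in proportion to clearance. New dose = 400 μg × 0.7008 = 280 μg.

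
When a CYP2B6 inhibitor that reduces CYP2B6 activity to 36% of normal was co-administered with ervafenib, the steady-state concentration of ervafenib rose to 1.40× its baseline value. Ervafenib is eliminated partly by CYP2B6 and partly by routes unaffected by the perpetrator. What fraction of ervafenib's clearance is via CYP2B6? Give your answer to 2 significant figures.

0.45

Write x for the fraction cleared via CYP2B6. The observed steady-state concentration change means clearance fell to 1/1.40 = 0.7143 of baseline.
Only the CYP2B6 route changed, so 0.7143 = x·0.36 + (1 − x), giving x = 0.45.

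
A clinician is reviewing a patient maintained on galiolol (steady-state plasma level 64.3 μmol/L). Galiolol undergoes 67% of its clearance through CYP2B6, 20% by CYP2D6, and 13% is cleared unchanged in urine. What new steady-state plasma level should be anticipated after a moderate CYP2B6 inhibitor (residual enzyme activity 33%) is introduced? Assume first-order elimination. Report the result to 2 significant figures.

1.2 × 10² μmol/L

The CYP2B6 pathway (67% of clearance) drops to 0.33× activity: 0.67 × 0.33 = 0.2211.
CYP2D6 (20%) and the residual 13% are unaffected.
New clearance relative to baseline: 0.2211 + 0.2 + 0.13 = 0.5511.
Steady-state plasma level ∝ 1/CL, so new value = 64.3 / 0.5511 = 1.2 × 10² μmol/L.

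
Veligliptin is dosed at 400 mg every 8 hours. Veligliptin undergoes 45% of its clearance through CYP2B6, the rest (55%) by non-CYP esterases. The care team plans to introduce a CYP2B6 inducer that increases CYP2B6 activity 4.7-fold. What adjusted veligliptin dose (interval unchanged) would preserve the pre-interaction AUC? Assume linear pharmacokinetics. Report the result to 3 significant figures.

CYP2B6: 0.45 × 4.7 = 2.115
Other: 0.55 (unchanged)
Relative clearance = 2.115 + 0.55 = 2.665.
Exposure is unchanged when dose changes in proportion to clearance. New dose = 400 mg × 2.665 = 1.07 × 10³ mg.

1.07 × 10³ mg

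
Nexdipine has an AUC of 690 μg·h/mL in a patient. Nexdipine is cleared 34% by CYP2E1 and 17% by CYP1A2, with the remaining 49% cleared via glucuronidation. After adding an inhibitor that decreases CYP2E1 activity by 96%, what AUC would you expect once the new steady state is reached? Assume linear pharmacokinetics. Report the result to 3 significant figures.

CYP2E1: 0.34 × 0.04 = 0.0136
CYP1A2: 0.17 (unchanged)
Other: 0.49 (unchanged)
CL_new/CL_old = 0.0136 + 0.17 + 0.49 = 0.6736.
New AUC = baseline ÷ relative clearance = 690 / 0.6736 = 1.02 × 10³ μg·h/mL.

1.02 × 10³ μg·h/mL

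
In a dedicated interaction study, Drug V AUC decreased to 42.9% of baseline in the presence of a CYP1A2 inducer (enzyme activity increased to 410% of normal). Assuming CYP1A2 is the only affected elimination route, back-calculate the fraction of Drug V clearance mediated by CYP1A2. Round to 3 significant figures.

0.429

CL'/CL = 1 / 0.429 = 2.331
4.1·fm + (1 − fm) = 2.331
fm = (2.331 − 1) / (4.1 − 1) = 0.429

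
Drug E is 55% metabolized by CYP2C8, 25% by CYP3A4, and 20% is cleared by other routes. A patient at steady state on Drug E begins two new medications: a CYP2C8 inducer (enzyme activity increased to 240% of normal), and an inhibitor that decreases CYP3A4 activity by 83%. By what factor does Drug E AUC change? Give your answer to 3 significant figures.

The CYP2C8 pathway (55% of clearance) rises to 2.4× activity: 0.55 × 2.4 = 1.32.
The CYP3A4 pathway (25% of clearance) is reduced to 0.17× activity: 0.25 × 0.17 = 0.0425.
Non-CYP routes (20%) are unchanged.
New clearance relative to baseline: 1.32 + 0.0425 + 0.2 = 1.5625.
Net AUC ratio = 1 / 1.5625 = 0.640.

0.640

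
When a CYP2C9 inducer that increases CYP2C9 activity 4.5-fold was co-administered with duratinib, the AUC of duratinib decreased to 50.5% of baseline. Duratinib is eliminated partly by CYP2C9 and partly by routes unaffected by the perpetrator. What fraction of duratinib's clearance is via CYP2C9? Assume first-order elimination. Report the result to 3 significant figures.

Let x = fm,CYP2C9. Because AUC ∝ 1/CL, relative clearance rose to 1/0.505 = 1.98.
Setting x·4.5 + (1 − x) = 1.98 and solving: x = (1.98 − 1)/(4.5 − 1) = 0.280.

0.280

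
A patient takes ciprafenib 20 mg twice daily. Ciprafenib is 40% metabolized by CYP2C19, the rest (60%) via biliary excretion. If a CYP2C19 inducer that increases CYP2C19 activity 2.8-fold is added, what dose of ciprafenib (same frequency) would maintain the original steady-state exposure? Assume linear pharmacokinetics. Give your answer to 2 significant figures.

CYP2C19: 0.4 × 2.8 = 1.12
Other: 0.6 (unchanged)
Relative clearance = 1.12 + 0.6 = 1.72.
To maintain the same steady-state level, dose must scale with clearance: new dose = 20 × 1.72 = 34 mg.

34 mg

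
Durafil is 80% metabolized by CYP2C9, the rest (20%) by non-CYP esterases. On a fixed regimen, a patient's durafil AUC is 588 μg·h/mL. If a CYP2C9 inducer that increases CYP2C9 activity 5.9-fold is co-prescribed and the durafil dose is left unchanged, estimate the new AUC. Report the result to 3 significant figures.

The CYP2C9 pathway (80% of clearance) rises to 5.9× activity: 0.8 × 5.9 = 4.72.
Non-CYP routes (20%) are unchanged.
Relative clearance = 4.72 + 0.2 = 4.92.
New AUC = baseline ÷ relative clearance = 588 / 4.92 = 120 μg·h/mL.

120 μg·h/mL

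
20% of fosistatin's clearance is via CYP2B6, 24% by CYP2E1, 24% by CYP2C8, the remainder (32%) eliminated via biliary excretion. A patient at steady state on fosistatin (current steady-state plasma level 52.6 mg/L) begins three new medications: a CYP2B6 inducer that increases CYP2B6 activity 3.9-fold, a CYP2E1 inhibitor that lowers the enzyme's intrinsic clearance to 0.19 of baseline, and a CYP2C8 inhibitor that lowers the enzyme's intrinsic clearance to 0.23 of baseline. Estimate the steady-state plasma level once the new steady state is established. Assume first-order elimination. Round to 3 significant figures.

43.8 mg/L

CYP2B6: 0.2 × 3.9 = 0.78
CYP2E1: 0.24 × 0.19 = 0.0456
CYP2C8: 0.24 × 0.23 = 0.0552
Other: 0.32 (unchanged)
New clearance relative to baseline: 0.78 + 0.0456 + 0.0552 + 0.32 = 1.2008.
New steady-state plasma level = 52.6 / 1.2008 = 43.8 mg/L (concentration scales inversely with clearance).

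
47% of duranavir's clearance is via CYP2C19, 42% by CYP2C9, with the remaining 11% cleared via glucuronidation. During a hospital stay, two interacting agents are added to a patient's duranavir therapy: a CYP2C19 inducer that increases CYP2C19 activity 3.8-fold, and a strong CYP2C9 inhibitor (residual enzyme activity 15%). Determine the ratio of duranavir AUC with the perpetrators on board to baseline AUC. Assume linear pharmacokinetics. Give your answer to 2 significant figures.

0.51

The CYP2C19 pathway (47% of clearance) is boosted to 3.8× activity: 0.47 × 3.8 = 1.786.
The CYP2C9 pathway (42% of clearance) falls to 0.15× activity: 0.42 × 0.15 = 0.063.
The remaining 11% of clearance is unaffected.
Relative clearance = 1.786 + 0.063 + 0.11 = 1.959.
Net AUC ratio = 1 / 1.959 = 0.51.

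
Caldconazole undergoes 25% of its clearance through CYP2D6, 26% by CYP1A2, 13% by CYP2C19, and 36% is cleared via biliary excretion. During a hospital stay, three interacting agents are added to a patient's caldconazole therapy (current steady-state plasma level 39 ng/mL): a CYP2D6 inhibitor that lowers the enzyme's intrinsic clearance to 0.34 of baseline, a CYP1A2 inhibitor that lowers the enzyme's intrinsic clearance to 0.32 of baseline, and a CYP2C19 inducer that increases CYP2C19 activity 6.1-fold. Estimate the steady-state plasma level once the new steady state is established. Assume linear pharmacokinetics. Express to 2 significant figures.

CYP2D6: 0.25 × 0.34 = 0.085
CYP1A2: 0.26 × 0.32 = 0.0832
CYP2C19: 0.13 × 6.1 = 0.793
Other: 0.36 (unchanged)
Relative clearance = 0.085 + 0.0832 + 0.793 + 0.36 = 1.3212.
New steady-state plasma level = 39 / 1.3212 = 30 ng/mL (concentration scales inversely with clearance).

30 ng/mL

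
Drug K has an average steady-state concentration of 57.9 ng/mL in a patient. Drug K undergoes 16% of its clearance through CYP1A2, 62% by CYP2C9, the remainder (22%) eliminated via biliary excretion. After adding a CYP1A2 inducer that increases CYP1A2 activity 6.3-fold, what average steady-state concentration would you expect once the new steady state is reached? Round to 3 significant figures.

The CYP1A2 pathway (16% of clearance) rises to 6.3× activity: 0.16 × 6.3 = 1.008.
CYP2C9 (62%) and the residual 22% are unaffected.
New clearance relative to baseline: 1.008 + 0.62 + 0.22 = 1.848.
With dosing unchanged, average steady-state concentration scales as 1/CL: 57.9 / 1.848 = 31.3 ng/mL.

31.3 ng/mL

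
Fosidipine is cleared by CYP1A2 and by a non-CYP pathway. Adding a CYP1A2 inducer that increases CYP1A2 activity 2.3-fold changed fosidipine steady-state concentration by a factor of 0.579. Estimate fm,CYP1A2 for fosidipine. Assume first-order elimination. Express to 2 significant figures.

0.56

Let fm be the CYP1A2 fraction. New clearance relative to baseline = fm × 2.3 + (1 − fm).
Steady-state concentration ratio = 1 / (new CL fraction), so new CL fraction = 1 / 0.579 = 1.727.
fm × 2.3 + 1 − fm = 1.727  ⇒  fm × (2.3 − 1) = 0.7271  ⇒  fm = 0.56.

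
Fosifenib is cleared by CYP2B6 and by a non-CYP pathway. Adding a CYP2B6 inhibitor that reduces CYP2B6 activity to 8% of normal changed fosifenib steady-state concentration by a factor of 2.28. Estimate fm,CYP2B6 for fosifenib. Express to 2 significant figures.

0.61

Call the CYP2B6 fraction fm. After the interaction, CL_new/CL_old = fm × 0.08 + (1 − fm).
Steady-state concentration ratio = 1 / (new CL fraction), so new CL fraction = 1 / 2.28 = 0.4386.
fm × 0.08 + 1 − fm = 0.4386  ⇒  fm × (0.08 − 1) = −0.5614  ⇒  fm = 0.61.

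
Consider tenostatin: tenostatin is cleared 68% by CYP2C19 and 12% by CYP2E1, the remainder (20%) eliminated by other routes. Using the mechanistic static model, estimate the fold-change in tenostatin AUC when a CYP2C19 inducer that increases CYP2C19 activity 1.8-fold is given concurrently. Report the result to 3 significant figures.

0.648

CYP2C19: 0.68 × 1.8 = 1.224
CYP2E1: 0.12 (unchanged)
Other: 0.2 (unchanged)
CL_new/CL_old = 1.224 + 0.12 + 0.2 = 1.544.
AUC is inversely proportional to clearance, so the fold-change is 1 / 1.544 = 0.648.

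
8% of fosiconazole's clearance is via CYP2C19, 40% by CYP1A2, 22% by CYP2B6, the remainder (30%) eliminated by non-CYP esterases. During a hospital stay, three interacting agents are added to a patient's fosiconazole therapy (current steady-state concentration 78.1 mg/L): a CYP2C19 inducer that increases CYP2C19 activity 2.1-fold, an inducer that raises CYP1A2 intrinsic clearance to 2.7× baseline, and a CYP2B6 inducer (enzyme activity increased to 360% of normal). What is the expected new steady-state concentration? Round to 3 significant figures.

CYP2C19: 0.08 × 2.1 = 0.168
CYP1A2: 0.4 × 2.7 = 1.08
CYP2B6: 0.22 × 3.6 = 0.792
Other: 0.3 (unchanged)
CL_new/CL_old = 0.168 + 1.08 + 0.792 + 0.3 = 2.34.
New steady-state concentration = 78.1 / 2.34 = 33.4 mg/L (concentration scales inversely with clearance).

33.4 mg/L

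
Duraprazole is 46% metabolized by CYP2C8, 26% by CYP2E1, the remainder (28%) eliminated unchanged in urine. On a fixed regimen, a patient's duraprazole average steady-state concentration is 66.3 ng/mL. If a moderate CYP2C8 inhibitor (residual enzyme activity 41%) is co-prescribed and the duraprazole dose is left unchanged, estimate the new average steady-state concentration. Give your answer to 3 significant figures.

91.0 ng/mL

The CYP2C8 pathway (46% of clearance) falls to 0.41× activity: 0.46 × 0.41 = 0.1886.
CYP2E1 (26%) and the residual 28% are unaffected.
New clearance relative to baseline: 0.1886 + 0.26 + 0.28 = 0.7286.
With dosing unchanged, average steady-state concentration scales as 1/CL: 66.3 / 0.7286 = 91.0 ng/mL.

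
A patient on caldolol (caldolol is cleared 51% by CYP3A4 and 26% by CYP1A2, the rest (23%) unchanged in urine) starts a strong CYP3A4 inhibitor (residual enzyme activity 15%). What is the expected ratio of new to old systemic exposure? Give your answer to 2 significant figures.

The CYP3A4 pathway (51% of clearance) is reduced to 0.15× activity: 0.51 × 0.15 = 0.0765.
CYP1A2 (26%) and the residual 23% are unaffected.
Relative clearance = 0.0765 + 0.26 + 0.23 = 0.5665.
Since systemic exposure ∝ 1/CL, the ratio is 1 / 0.5665 = 1.8.

1.8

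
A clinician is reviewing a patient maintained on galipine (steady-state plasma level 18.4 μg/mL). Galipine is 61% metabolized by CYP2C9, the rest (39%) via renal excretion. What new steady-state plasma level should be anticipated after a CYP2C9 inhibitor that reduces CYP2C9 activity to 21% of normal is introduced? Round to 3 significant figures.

The CYP2C9 pathway (61% of clearance) drops to 0.21× activity: 0.61 × 0.21 = 0.1281.
Non-CYP routes (39%) are unchanged.
New clearance relative to baseline: 0.1281 + 0.39 = 0.5181.
With dosing unchanged, steady-state plasma level scales as 1/CL: 18.4 / 0.5181 = 35.5 μg/mL.

35.5 μg/mL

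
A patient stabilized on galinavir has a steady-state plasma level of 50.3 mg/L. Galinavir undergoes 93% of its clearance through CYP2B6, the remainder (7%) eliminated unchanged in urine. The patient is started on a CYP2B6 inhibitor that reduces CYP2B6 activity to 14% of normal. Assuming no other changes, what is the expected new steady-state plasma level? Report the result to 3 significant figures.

251 mg/L

The CYP2B6 pathway (93% of clearance) falls to 0.14× activity: 0.93 × 0.14 = 0.1302.
The remaining 7% of clearance is unaffected.
New clearance relative to baseline: 0.1302 + 0.07 = 0.2002.
New steady-state plasma level = baseline ÷ relative clearance = 50.3 / 0.2002 = 251 mg/L.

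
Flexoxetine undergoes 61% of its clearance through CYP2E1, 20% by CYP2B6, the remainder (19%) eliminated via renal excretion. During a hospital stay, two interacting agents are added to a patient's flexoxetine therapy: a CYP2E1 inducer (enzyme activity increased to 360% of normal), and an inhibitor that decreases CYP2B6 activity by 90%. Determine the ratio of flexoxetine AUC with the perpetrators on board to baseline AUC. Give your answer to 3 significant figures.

The CYP2E1 pathway (61% of clearance) rises to 3.6× activity: 0.61 × 3.6 = 2.196.
The CYP2B6 pathway (20% of clearance) falls to 0.1× activity: 0.2 × 0.1 = 0.02.
The remaining 19% of clearance is unaffected.
New clearance relative to baseline: 2.196 + 0.02 + 0.19 = 2.406.
Because AUC varies inversely with clearance, the combined effect is 1 / 2.406 = 0.416.

0.416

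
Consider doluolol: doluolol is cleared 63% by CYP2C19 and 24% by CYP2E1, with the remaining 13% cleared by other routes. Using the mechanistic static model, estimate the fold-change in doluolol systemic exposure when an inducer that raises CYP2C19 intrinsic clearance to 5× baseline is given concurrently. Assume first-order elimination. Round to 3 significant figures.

The CYP2C19 pathway (63% of clearance) increases to 5× activity: 0.63 × 5 = 3.15.
CYP2E1 (24%) and the residual 13% are unaffected.
Relative clearance = 3.15 + 0.24 + 0.13 = 3.52.
Systemic exposure ratio = CL_old/CL_new = 1 / 3.52 = 0.284.

0.284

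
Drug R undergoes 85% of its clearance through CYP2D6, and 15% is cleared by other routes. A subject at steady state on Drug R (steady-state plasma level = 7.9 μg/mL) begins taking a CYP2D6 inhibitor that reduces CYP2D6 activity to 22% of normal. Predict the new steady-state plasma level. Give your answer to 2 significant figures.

The CYP2D6 pathway (85% of clearance) is reduced to 0.22× activity: 0.85 × 0.22 = 0.187.
The remaining 15% of clearance is unaffected.
CL_new/CL_old = 0.187 + 0.15 = 0.337.
Steady-state plasma level ∝ 1/CL, so new value = 7.9 / 0.337 = 23 μg/mL.

23 μg/mL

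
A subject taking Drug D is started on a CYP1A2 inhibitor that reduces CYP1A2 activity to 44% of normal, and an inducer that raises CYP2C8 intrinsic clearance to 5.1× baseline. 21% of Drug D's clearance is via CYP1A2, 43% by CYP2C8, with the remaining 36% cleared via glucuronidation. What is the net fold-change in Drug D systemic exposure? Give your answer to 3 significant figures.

0.378

CYP1A2: 0.21 × 0.44 = 0.0924
CYP2C8: 0.43 × 5.1 = 2.193
Other: 0.36 (unchanged)
CL_new/CL_old = 0.0924 + 2.193 + 0.36 = 2.6454.
Because systemic exposure varies inversely with clearance, the combined effect is 1 / 2.6454 = 0.378.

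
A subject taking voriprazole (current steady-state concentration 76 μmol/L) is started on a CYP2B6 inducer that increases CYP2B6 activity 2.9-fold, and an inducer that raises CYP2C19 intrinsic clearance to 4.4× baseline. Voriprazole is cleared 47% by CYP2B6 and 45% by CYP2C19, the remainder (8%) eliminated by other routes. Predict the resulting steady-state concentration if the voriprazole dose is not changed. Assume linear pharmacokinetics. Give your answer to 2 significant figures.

22 μmol/L

CYP2B6: 0.47 × 2.9 = 1.363
CYP2C19: 0.45 × 4.4 = 1.98
Other: 0.08 (unchanged)
Relative clearance = 1.363 + 1.98 + 0.08 = 3.423.
Steady-state concentration ∝ 1/CL: new value = 76 / 3.423 = 22 μmol/L.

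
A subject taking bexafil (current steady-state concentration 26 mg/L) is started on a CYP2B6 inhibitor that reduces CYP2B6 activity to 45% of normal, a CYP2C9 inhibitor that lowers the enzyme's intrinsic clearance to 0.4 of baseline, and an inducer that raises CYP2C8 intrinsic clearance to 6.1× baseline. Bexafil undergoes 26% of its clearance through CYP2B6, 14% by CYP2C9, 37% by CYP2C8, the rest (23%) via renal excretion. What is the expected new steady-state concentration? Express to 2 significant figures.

9.8 mg/L

The CYP2B6 pathway (26% of clearance) is reduced to 0.45× activity: 0.26 × 0.45 = 0.117.
The CYP2C9 pathway (14% of clearance) is reduced to 0.4× activity: 0.14 × 0.4 = 0.056.
The CYP2C8 pathway (37% of clearance) is boosted to 6.1× activity: 0.37 × 6.1 = 2.257.
The remaining 23% of clearance is unaffected.
New clearance relative to baseline: 0.117 + 0.056 + 2.257 + 0.23 = 2.66.
Steady-state concentration ∝ 1/CL: new value = 26 / 2.66 = 9.8 mg/L.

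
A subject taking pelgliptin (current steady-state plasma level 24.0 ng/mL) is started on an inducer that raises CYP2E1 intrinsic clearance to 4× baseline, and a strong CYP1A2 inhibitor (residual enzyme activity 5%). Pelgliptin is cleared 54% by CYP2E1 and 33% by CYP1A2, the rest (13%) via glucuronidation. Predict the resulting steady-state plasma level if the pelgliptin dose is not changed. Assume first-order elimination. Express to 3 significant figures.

10.4 ng/mL

The CYP2E1 pathway (54% of clearance) is boosted to 4× activity: 0.54 × 4 = 2.16.
The CYP1A2 pathway (33% of clearance) is reduced to 0.05× activity: 0.33 × 0.05 = 0.0165.
The remaining 13% of clearance is unaffected.
Relative clearance = 2.16 + 0.0165 + 0.13 = 2.3065.
Dividing the baseline by the relative clearance: 24.0 / 2.3065 = 10.4 ng/mL.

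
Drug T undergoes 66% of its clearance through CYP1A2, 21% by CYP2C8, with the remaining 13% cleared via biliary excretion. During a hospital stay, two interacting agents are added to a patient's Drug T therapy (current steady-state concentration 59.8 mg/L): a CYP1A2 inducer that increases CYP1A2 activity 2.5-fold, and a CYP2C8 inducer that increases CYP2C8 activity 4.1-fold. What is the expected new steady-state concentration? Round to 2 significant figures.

The CYP1A2 pathway (66% of clearance) rises to 2.5× activity: 0.66 × 2.5 = 1.65.
The CYP2C8 pathway (21% of clearance) rises to 4.1× activity: 0.21 × 4.1 = 0.861.
The remaining 13% of clearance is unaffected.
CL_new/CL_old = 1.65 + 0.861 + 0.13 = 2.641.
New steady-state concentration = 59.8 / 2.641 = 23 mg/L (concentration scales inversely with clearance).

23 mg/L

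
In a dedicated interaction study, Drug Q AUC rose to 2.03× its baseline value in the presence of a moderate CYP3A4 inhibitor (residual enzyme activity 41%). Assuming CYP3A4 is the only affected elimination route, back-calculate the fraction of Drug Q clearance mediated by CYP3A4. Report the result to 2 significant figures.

0.86

Call the CYP3A4 fraction fm. After the interaction, CL_new/CL_old = fm × 0.41 + (1 − fm).
AUC ratio = 1 / (new CL fraction), so new CL fraction = 1 / 2.03 = 0.4926.
fm × 0.41 + 1 − fm = 0.4926  ⇒  fm × (0.41 − 1) = −0.5074  ⇒  fm = 0.86.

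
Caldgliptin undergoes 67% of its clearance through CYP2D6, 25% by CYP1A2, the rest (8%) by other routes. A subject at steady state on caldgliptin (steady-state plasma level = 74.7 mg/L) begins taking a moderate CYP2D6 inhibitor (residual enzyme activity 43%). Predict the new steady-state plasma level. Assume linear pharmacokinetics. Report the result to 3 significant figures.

The CYP2D6 pathway (67% of clearance) drops to 0.43× activity: 0.67 × 0.43 = 0.2881.
CYP1A2 (25%) and the residual 8% are unaffected.
New clearance relative to baseline: 0.2881 + 0.25 + 0.08 = 0.6181.
With dosing unchanged, steady-state plasma level scales as 1/CL: 74.7 / 0.6181 = 121 mg/L.

121 mg/L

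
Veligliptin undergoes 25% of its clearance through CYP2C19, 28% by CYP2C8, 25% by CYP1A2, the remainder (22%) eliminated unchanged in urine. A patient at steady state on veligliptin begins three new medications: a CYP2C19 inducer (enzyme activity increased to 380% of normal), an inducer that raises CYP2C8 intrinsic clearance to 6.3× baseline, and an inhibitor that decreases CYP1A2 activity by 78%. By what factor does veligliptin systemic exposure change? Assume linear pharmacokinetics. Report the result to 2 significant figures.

0.33

The CYP2C19 pathway (25% of clearance) increases to 3.8× activity: 0.25 × 3.8 = 0.95.
The CYP2C8 pathway (28% of clearance) rises to 6.3× activity: 0.28 × 6.3 = 1.764.
The CYP1A2 pathway (25% of clearance) drops to 0.22× activity: 0.25 × 0.22 = 0.055.
Non-CYP routes (22%) are unchanged.
CL_new/CL_old = 0.95 + 1.764 + 0.055 + 0.22 = 2.989.
Because systemic exposure varies inversely with clearance, the combined effect is 1 / 2.989 = 0.33.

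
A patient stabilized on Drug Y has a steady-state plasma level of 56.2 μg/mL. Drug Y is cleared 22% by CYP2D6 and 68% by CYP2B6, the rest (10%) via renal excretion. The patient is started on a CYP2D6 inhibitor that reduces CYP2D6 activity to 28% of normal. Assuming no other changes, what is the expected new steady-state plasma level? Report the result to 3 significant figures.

The CYP2D6 pathway (22% of clearance) drops to 0.28× activity: 0.22 × 0.28 = 0.0616.
CYP2B6 (68%) and the residual 10% are unaffected.
CL_new/CL_old = 0.0616 + 0.68 + 0.1 = 0.8416.
New steady-state plasma level = baseline ÷ relative clearance = 56.2 / 0.8416 = 66.8 μg/mL.

66.8 μg/mL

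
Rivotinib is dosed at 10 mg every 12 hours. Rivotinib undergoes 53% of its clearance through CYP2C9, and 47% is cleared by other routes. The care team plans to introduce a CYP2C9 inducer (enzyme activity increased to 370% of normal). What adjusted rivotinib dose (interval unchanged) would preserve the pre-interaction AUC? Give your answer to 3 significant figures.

CYP2C9: 0.53 × 3.7 = 1.961
Other: 0.47 (unchanged)
Relative clearance = 1.961 + 0.47 = 2.431.
To maintain the same steady-state level, dose must scale with clearance: new dose = 10 × 2.431 = 24.3 mg.

24.3 mg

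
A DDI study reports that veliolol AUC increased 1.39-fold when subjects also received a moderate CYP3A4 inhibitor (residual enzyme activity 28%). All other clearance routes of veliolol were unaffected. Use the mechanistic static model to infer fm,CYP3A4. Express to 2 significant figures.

Let fm be the CYP3A4 fraction. New clearance relative to baseline = fm × 0.28 + (1 − fm).
AUC ratio = 1 / (new CL fraction), so new CL fraction = 1 / 1.39 = 0.7194.
fm × 0.28 + 1 − fm = 0.7194  ⇒  fm × (0.28 − 1) = −0.2806  ⇒  fm = 0.39.

0.39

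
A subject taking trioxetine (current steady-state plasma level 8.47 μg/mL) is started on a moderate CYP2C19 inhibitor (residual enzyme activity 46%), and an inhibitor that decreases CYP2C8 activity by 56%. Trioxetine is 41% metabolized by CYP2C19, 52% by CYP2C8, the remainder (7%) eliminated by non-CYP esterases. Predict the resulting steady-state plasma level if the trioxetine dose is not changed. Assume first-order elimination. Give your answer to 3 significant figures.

The CYP2C19 pathway (41% of clearance) drops to 0.46× activity: 0.41 × 0.46 = 0.1886.
The CYP2C8 pathway (52% of clearance) drops to 0.44× activity: 0.52 × 0.44 = 0.2288.
The remaining 7% of clearance is unaffected.
CL_new/CL_old = 0.1886 + 0.2288 + 0.07 = 0.4874.
New steady-state plasma level = 8.47 / 0.4874 = 17.4 μg/mL (concentration scales inversely with clearance).

17.4 μg/mL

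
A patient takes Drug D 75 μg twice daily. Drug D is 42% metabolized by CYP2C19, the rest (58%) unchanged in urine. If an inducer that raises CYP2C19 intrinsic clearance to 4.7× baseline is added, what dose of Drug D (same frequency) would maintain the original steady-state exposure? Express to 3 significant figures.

192 μg

The CYP2C19 pathway (42% of clearance) rises to 4.7× activity: 0.42 × 4.7 = 1.974.
Non-CYP routes (58%) are unchanged.
Relative clearance = 1.974 + 0.58 = 2.554.
To maintain the same steady-state level, dose must scale with clearance: new dose = 75 × 2.554 = 192 μg.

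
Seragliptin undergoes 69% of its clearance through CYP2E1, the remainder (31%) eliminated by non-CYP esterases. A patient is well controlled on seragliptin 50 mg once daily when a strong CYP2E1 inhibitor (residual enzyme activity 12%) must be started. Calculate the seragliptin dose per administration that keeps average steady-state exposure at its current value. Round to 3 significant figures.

The CYP2E1 pathway (69% of clearance) is reduced to 0.12× activity: 0.69 × 0.12 = 0.0828.
The remaining 31% of clearance is unaffected.
CL_new/CL_old = 0.0828 + 0.31 = 0.3928.
Exposure is unchanged when dose changes in proportion to clearance. New dose = 50 mg × 0.3928 = 19.6 mg.

19.6 mg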